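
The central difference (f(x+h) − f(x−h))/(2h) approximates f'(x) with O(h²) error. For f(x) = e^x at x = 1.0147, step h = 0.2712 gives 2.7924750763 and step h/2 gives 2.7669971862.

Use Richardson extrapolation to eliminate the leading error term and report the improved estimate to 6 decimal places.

2.758505

Error is O(h^2); halving h shrinks it by 2^2 = 4.
4·2.7669971862 − 2.7924750763 = 8.2755136685
Divide by 2^2 − 1 = 3.
(4·2.7669971862 − 2.7924750763)/(4 − 1) = 2.7585045562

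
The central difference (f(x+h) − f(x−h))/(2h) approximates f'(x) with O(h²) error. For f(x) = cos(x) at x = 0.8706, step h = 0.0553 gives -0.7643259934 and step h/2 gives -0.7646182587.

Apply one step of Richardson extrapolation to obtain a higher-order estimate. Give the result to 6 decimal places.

The method has order 2: 2^2 = 4.
Difference of the inputs: -0.7646182587 − (-0.7643259934) = -0.0002922653
Divide by 2^2 − 1 = 3: (-0.0002922653)/3 = -0.0000974218
R = -0.7646182587 − 0.0000974218 = -0.7647156805
Correction |R − A(h/2)| = 9.742e-05; gap |A(h/2) − A(h)| = 2.923e-04.

-0.764716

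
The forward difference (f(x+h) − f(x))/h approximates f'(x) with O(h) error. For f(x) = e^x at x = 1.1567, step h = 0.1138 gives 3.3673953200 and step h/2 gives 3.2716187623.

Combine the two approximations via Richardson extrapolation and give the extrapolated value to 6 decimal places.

3.175842

r = 1, so 2^r = 2.
2×3.2716187623 − 3.3673953200 = 3.1758422046
(2×3.2716187623 − 3.3673953200)/(2 − 1) = 3.1758422046
Shift from A(h/2): −0.0957765577.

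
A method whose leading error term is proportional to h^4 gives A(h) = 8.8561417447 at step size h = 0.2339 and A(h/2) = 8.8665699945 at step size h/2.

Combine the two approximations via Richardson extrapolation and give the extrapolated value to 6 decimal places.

The method has order 4: 2^4 = 16.
16×8.8665699945 = 141.8651199120; subtract 8.8561417447 → 133.0089781673
Denominator 16 − 1 = 15.
Result: 8.8672652112
Correction |R − A(h/2)| = 6.952e-04; gap |A(h/2) − A(h)| = 1.043e-02.

8.867265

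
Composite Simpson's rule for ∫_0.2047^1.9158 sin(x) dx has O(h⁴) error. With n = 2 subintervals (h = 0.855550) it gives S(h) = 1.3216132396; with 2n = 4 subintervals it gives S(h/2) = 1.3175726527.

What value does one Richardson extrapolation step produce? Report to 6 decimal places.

1.317303

The method has order 4: 2^4 = 16.
16 × 1.3175726527 = 21.0811624432; 21.0811624432 − 1.3216132396 = 19.7595492036
Divide by 2^4 − 1 = 15.
Result: 1.3173032802
Shift from A(h/2): −0.0002693725.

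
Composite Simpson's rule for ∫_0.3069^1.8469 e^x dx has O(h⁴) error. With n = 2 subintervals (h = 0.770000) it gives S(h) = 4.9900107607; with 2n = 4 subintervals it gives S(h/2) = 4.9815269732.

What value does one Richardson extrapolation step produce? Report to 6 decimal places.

4.980961

With r = 4 the leading error scales as h^4, so the weight is 2^4 = 16.
16·4.9815269732 − 4.9900107607 = 74.7144208105
Denominator 16 − 1 = 15.
74.7144208105 ÷ 15 = 4.9809613874
Gap between inputs: 8.484e-03; correction applied: −0.0005655858.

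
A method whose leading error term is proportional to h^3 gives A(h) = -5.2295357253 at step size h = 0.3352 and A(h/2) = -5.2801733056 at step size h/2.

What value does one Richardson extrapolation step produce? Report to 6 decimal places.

-5.287407

Leading term ∝ h^3; use weight 8 = 2^3.
Top: 8(-5.2801733056) − (-5.2295357253) = -37.0118507195
Divide by 2^3 − 1 = 7.
Extrapolated: (-37.0118507195) / 7 = -5.2874072456
Correction |R − A(h/2)| = 7.234e-03; gap |A(h/2) − A(h)| = 5.064e-02.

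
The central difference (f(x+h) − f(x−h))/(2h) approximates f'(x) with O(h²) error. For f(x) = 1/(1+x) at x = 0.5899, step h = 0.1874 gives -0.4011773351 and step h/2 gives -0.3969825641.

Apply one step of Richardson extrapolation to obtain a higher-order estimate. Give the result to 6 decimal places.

-0.395584

Order 2 gives 2^r = 4 and 2^r − 1 = 3.
Numerator 4 × A(h/2) − A(h) = 4 × (-0.3969825641) − (-0.4011773351) = -1.1867529213
Divide by 2^2 − 1 = 3.
R = (-1.1867529213)/3 = -0.3955843071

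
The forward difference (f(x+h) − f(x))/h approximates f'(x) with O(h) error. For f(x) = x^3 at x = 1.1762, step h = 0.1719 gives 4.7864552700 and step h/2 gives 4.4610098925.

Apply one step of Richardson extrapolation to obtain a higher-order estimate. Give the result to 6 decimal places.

Method order is 1; weight 2^1 = 2.
A(h/2) − A(h) = 4.4610098925 − 4.7864552700 = -0.3254453775
Divide by 2^1 − 1 = 1: (-0.3254453775)/1 = -0.3254453775
R = A(h/2) + (A(h/2) − A(h))/1 = 4.4610098925 − 0.3254453775 = 4.1355645150
Correction |R − A(h/2)| = 3.254e-01; gap |A(h/2) − A(h)| = 3.254e-01.

4.135565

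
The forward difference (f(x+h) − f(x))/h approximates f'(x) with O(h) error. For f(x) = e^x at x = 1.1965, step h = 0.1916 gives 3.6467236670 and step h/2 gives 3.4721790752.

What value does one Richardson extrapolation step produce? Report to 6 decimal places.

With r = 1 the leading error scales as h^1, so the weight is 2^1 = 2.
A(h/2) − A(h) = 3.4721790752 − 3.6467236670 = -0.1745445918
Correction (A(h/2) − A(h))/(2 − 1) = (-0.1745445918)/1 = -0.1745445918
R = A(h/2) + (A(h/2) − A(h))/1 = 3.4721790752 − 0.1745445918 = 3.2976344834
Gap between inputs: 1.745e-01; correction applied: −0.1745445918.

3.297634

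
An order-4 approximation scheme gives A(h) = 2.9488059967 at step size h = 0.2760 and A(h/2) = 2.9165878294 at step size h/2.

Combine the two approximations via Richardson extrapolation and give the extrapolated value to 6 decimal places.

2.914440

r = 4: numerator weight 16, denominator 15.
16 × 2.9165878294 = 46.6654052704; subtract 2.9488059967 → 43.7165992737
Divide by 2^4 − 1 = 15.
43.7165992737 ÷ 15 = 2.9144399516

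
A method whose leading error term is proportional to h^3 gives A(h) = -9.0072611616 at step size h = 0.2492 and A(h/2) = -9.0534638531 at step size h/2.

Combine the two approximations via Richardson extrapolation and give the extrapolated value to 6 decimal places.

Error is O(h^3); halving h shrinks it by 2^3 = 8.
2^3·A(h/2) = -72.4277108248; minus A(h) gives -63.4204496632.
(8·(-9.0534638531) − (-9.0072611616))/(8 − 1) = -9.0600642376

-9.060064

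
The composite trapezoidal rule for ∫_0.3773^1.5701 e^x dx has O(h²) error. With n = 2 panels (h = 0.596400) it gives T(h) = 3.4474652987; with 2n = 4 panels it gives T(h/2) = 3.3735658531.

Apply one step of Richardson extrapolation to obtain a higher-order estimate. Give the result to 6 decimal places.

3.348933

Order 2 gives 2^r = 4 and 2^r − 1 = 3.
4 × 3.3735658531 − 3.4474652987 = 10.0467981137
10.0467981137 ÷ 3 = 3.3489327046
Correction |R − A(h/2)| = 2.463e-02; gap |A(h/2) − A(h)| = 7.390e-02.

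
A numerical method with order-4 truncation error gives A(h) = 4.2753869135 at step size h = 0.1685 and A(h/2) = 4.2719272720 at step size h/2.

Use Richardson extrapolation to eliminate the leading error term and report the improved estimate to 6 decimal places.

4.271697

With r = 4 the leading error scales as h^4, so the weight is 2^4 = 16.
2^4*A(h/2) = 68.3508363520; minus A(h) gives 64.0754494385.
(16*4.2719272720 − 4.2753869135)/(16 − 1) = 4.2716966292
Correction |R − A(h/2)| = 2.306e-04; gap |A(h/2) − A(h)| = 3.460e-03.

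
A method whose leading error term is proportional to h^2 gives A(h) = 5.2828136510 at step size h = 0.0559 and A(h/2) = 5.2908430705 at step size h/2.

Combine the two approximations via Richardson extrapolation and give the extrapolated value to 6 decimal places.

Method order is 2; weight 2^2 = 4.
4 × 5.2908430705 = 21.1633722820; subtract 5.2828136510 → 15.8805586310
15.8805586310 ÷ 3 = 5.2935195437
Gap between inputs: 8.029e-03; correction applied: +0.0026764732.

5.293520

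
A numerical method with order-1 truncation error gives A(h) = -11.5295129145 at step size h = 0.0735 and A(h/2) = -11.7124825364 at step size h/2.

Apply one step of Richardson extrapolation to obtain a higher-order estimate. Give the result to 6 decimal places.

-11.895452

r = 1: numerator weight 2, denominator 1.
A(h/2) − A(h) = -11.7124825364 − (-11.5295129145) = -0.1829696219
Divide by 2^1 − 1 = 1: (-0.1829696219)/1 = -0.1829696219
R = A(h/2) + (A(h/2) − A(h))/1 = -11.7124825364 − 0.1829696219 = -11.8954521583
Correction |R − A(h/2)| = 1.830e-01; gap |A(h/2) − A(h)| = 1.830e-01.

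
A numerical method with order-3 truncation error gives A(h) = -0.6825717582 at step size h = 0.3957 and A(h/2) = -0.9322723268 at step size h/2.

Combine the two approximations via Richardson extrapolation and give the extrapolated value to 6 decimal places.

-0.967944

r = 3: numerator weight 8, denominator 7.
8×(-0.9322723268) = -7.4581786144; (-7.4581786144) − (-0.6825717582) = -6.7756068562
Denominator 8 − 1 = 7.
Result: -0.9679438366
Shift from A(h/2): −0.0356715098.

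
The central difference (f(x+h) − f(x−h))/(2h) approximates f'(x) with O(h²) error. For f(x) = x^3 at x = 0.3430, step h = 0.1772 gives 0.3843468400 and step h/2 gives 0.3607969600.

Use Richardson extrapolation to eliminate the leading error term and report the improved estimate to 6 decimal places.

0.352947

The method has order 2: 2^2 = 4.
Difference of the inputs: 0.3607969600 − 0.3843468400 = -0.0235498800
Divide by 2^2 − 1 = 3: (-0.0235498800)/3 = -0.0078499600
R = 0.3607969600 − 0.0078499600 = 0.3529470000
Shift from A(h/2): −0.0078499600.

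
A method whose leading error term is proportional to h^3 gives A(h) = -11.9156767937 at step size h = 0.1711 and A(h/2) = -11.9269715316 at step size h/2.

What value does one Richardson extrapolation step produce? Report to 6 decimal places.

With r = 3 the leading error scales as h^3, so the weight is 2^3 = 8.
A(h/2) − A(h) = -11.9269715316 − (-11.9156767937) = -0.0112947379
Correction (A(h/2) − A(h))/(8 − 1) = (-0.0112947379)/7 = -0.0016135340
R = A(h/2) + (A(h/2) − A(h))/7 = -11.9269715316 − 0.0016135340 = -11.9285850656

-11.928585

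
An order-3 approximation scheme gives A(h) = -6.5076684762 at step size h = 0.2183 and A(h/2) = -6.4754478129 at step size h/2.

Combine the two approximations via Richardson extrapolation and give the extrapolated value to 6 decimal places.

-6.470845

Leading term ∝ h^3; use weight 8 = 2^3.
8*(-6.4754478129) = -51.8035825032; subtract (-6.5076684762) → -45.2959140270
Divide by 2^3 − 1 = 7.
(8*(-6.4754478129) − (-6.5076684762))/(8 − 1) = -6.4708448610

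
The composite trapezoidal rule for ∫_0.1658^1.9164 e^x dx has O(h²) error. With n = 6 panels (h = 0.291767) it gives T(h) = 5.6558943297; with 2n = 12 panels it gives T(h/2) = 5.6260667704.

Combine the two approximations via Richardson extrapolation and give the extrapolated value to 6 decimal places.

With r = 2 the leading error scales as h^2, so the weight is 2^2 = 4.
4·5.6260667704 = 22.5042670816; 22.5042670816 − 5.6558943297 = 16.8483727519
Divide by 2^2 − 1 = 3.
Extrapolated: 16.8483727519 / 3 = 5.6161242506
Correction |R − A(h/2)| = 9.943e-03; gap |A(h/2) − A(h)| = 2.983e-02.

5.616124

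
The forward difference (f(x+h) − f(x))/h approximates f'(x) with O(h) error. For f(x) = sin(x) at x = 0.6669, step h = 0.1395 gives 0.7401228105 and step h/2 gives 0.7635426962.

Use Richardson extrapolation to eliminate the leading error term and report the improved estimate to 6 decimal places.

0.786963

With r = 1 the leading error scales as h^1, so the weight is 2^1 = 2.
Top: 2(0.7635426962) − (0.7401228105) = 0.7869625819
Denominator 2 − 1 = 1.
(2×0.7635426962 − 0.7401228105)/(2 − 1) = 0.7869625819
Shift from A(h/2): +0.0234198857.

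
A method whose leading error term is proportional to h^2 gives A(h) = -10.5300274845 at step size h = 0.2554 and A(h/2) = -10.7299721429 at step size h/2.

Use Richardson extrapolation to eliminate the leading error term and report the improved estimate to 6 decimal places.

-10.796620

Method order is 2; weight 2^2 = 4.
4×(-10.7299721429) = -42.9198885716; (-42.9198885716) − (-10.5300274845) = -32.3898610871
Divide by 2^2 − 1 = 3.
(-32.3898610871) ÷ 3 = -10.7966203624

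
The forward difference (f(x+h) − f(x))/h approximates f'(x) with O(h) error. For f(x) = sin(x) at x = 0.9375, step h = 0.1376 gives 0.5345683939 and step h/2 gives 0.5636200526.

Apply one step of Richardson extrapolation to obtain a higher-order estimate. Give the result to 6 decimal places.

0.592672

r = 1: numerator weight 2, denominator 1.
2×0.5636200526 − 0.5345683939 = 0.5926717113
Denominator 2 − 1 = 1.
(2×0.5636200526 − 0.5345683939)/(2 − 1) = 0.5926717113
Correction |R − A(h/2)| = 2.905e-02; gap |A(h/2) − A(h)| = 2.905e-02.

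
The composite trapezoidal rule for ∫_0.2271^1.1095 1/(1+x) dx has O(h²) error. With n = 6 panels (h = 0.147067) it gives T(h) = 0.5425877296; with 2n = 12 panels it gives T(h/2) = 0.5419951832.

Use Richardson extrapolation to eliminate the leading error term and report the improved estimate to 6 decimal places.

0.541798

Leading term ∝ h^2; use weight 4 = 2^2.
4×0.5419951832 − 0.5425877296 = 1.6253930032
Denominator 4 − 1 = 3.
Extrapolated: 1.6253930032 / 3 = 0.5417976677
Correction |R − A(h/2)| = 1.975e-04; gap |A(h/2) − A(h)| = 5.925e-04.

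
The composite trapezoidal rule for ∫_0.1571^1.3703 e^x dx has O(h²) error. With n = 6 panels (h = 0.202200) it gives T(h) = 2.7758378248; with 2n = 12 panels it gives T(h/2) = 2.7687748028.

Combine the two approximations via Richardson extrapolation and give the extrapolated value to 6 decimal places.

2.766420

Leading term ∝ h^2; use weight 4 = 2^2.
Top: 4(2.7687748028) − (2.7758378248) = 8.2992613864
8.2992613864 ÷ 3 = 2.7664204621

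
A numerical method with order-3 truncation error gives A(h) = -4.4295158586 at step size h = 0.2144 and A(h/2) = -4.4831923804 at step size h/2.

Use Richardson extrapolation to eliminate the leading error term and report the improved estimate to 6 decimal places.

The method has order 3: 2^3 = 8.
2^3 × A(h/2) = -35.8655390432; minus A(h) gives -31.4360231846.
(8 × (-4.4831923804) − (-4.4295158586))/(8 − 1) = -4.4908604549

-4.490860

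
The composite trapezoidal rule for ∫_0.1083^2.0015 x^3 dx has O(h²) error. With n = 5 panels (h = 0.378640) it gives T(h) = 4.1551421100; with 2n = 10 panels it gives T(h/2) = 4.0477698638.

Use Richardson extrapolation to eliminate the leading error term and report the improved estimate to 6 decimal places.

4.011979

The method has order 2: 2^2 = 4.
4×4.0477698638 − 4.1551421100 = 12.0359373452
Divide by 2^2 − 1 = 3.
Extrapolated: 12.0359373452 / 3 = 4.0119791151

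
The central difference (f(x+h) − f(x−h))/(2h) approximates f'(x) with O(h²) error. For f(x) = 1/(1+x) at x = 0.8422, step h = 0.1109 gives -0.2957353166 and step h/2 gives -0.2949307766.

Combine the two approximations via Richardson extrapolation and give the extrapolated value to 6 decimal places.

-0.294663

The method has order 2: 2^2 = 4.
4×(-0.2949307766) − (-0.2957353166) = -0.8839877898
R = (-0.8839877898)/3 = -0.2946625966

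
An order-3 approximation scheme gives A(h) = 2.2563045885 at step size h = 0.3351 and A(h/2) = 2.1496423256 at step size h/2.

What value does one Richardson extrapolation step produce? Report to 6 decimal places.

2.134405

Leading term ∝ h^3; use weight 8 = 2^3.
Top: 8(2.1496423256) − (2.2563045885) = 14.9408340163
R = 14.9408340163/7 = 2.1344048595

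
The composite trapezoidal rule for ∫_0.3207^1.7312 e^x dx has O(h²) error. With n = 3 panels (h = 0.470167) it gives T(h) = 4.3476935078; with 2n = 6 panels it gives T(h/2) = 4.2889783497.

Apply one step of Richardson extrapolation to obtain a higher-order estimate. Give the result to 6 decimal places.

4.269407

Method order is 2; weight 2^2 = 4.
4*4.2889783497 = 17.1559133988; 17.1559133988 − 4.3476935078 = 12.8082198910
Divide by 2^2 − 1 = 3.
R = 12.8082198910/3 = 4.2694066303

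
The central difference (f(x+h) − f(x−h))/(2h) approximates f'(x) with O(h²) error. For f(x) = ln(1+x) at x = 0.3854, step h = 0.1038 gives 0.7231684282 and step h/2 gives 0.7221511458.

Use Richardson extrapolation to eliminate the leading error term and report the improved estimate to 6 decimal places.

0.721812

r = 2: numerator weight 4, denominator 3.
4×0.7221511458 − 0.7231684282 = 2.1654361550
(4×0.7221511458 − 0.7231684282)/(4 − 1) = 0.7218120517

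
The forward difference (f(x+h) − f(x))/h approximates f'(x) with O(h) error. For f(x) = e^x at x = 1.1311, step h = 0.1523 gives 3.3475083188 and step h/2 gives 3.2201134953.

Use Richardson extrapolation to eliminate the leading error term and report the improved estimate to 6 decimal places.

3.092719

Error is O(h^1); halving h shrinks it by 2^1 = 2.
2*3.2201134953 − 3.3475083188 = 3.0927186718
(2*3.2201134953 − 3.3475083188)/(2 − 1) = 3.0927186718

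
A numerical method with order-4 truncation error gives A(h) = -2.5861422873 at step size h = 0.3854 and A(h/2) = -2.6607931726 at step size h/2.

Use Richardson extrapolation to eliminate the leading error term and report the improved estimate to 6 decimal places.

Error is O(h^4); halving h shrinks it by 2^4 = 16.
16 × (-2.6607931726) = -42.5726907616; subtract (-2.5861422873) → -39.9865484743
Divide by 2^4 − 1 = 15.
So the Richardson estimate is -2.6657698983.

-2.665770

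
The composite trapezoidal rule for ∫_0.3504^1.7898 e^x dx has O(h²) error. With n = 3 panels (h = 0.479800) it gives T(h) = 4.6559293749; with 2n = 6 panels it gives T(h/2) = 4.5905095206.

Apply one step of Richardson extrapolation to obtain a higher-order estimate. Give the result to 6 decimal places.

4.568703

r = 2: numerator weight 4, denominator 3.
A(h/2) − A(h) = 4.5905095206 − 4.6559293749 = -0.0654198543
Divide by 2^2 − 1 = 3: (-0.0654198543)/3 = -0.0218066181
R = A(h/2) + (A(h/2) − A(h))/3 = 4.5905095206 − 0.0218066181 = 4.5687029025
Shift from A(h/2): −0.0218066181.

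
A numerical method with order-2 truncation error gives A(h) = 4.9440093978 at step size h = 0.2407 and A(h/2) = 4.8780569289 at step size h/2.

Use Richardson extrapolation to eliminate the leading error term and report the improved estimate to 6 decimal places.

4.856073

r = 2, so 2^r = 4.
A(h/2) − A(h) = 4.8780569289 − 4.9440093978 = -0.0659524689
Divide by 2^2 − 1 = 3: (-0.0659524689)/3 = -0.0219841563
R = 4.8780569289 − 0.0219841563 = 4.8560727726
Correction |R − A(h/2)| = 2.198e-02; gap |A(h/2) − A(h)| = 6.595e-02.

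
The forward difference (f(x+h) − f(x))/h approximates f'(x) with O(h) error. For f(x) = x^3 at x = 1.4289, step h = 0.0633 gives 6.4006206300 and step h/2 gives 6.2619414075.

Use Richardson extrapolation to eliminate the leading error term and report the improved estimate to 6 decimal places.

With r = 1 the leading error scales as h^1, so the weight is 2^1 = 2.
Top: 2(6.2619414075) − (6.4006206300) = 6.1232621850
Denominator 2 − 1 = 1.
Result: 6.1232621850
Shift from A(h/2): −0.1386792225.

6.123262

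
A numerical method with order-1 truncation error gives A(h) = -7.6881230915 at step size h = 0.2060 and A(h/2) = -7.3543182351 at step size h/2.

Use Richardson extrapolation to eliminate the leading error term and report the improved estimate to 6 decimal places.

Leading term ∝ h^1; use weight 2 = 2^1.
A(h/2) − A(h) = -7.3543182351 − (-7.6881230915) = 0.3338048564
Divide by 2^1 − 1 = 1: 0.3338048564/1 = 0.3338048564
R = -7.3543182351 + 0.3338048564 = -7.0205133787
Shift from A(h/2): +0.3338048564.

-7.020513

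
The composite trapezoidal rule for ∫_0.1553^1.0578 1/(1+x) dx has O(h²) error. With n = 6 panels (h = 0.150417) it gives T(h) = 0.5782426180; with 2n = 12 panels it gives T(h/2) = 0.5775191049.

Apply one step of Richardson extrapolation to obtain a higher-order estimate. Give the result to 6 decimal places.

Leading term ∝ h^2; use weight 4 = 2^2.
Numerator 4 × A(h/2) − A(h) = 4 × 0.5775191049 − 0.5782426180 = 1.7318338016
1.7318338016 ÷ 3 = 0.5772779339

0.577278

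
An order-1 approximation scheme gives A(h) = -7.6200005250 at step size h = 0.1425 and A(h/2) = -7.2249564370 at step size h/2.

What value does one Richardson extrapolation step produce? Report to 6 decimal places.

-6.829912

r = 1: numerator weight 2, denominator 1.
2 × (-7.2249564370) = -14.4499128740; (-14.4499128740) − (-7.6200005250) = -6.8299123490
Divide by 2^1 − 1 = 1.
So the Richardson estimate is -6.8299123490.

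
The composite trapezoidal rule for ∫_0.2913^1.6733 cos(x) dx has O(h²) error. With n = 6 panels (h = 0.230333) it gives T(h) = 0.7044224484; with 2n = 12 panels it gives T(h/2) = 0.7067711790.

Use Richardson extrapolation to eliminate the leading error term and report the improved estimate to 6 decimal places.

Error is O(h^2); halving h shrinks it by 2^2 = 4.
4*0.7067711790 = 2.8270847160; 2.8270847160 − 0.7044224484 = 2.1226622676
2.1226622676 ÷ 3 = 0.7075540892
Gap between inputs: 2.349e-03; correction applied: +0.0007829102.

0.707554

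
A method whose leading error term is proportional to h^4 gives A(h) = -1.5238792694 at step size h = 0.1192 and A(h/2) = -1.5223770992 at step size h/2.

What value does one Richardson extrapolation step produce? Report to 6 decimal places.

-1.522277

Leading term ∝ h^4; use weight 16 = 2^4.
2^4·A(h/2) = -24.3580335872; minus A(h) gives -22.8341543178.
Denominator 16 − 1 = 15.
(-22.8341543178) ÷ 15 = -1.5222769545
Correction |R − A(h/2)| = 1.001e-04; gap |A(h/2) − A(h)| = 1.502e-03.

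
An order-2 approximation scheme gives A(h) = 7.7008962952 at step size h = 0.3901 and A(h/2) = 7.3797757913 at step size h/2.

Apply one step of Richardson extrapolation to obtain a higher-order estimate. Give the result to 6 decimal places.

Order 2 gives 2^r = 4 and 2^r − 1 = 3.
4 × 7.3797757913 − 7.7008962952 = 21.8182068700
Divide by 2^2 − 1 = 3.
Result: 7.2727356233
Gap between inputs: 3.211e-01; correction applied: −0.1070401680.

7.272736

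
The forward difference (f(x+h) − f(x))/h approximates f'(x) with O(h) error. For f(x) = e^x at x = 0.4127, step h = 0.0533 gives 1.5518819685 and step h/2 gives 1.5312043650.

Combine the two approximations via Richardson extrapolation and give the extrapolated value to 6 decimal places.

r = 1, so 2^r = 2.
Top: 2(1.5312043650) − (1.5518819685) = 1.5105267615
(2*1.5312043650 − 1.5518819685)/(2 − 1) = 1.5105267615
Gap between inputs: 2.068e-02; correction applied: −0.0206776035.

1.510527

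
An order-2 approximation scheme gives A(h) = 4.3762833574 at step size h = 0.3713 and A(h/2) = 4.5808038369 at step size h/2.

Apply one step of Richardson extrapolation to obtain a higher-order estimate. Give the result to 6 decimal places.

With r = 2 the leading error scales as h^2, so the weight is 2^2 = 4.
Top: 4(4.5808038369) − (4.3762833574) = 13.9469319902
Divide by 2^2 − 1 = 3.
Extrapolated: 13.9469319902 / 3 = 4.6489773301
Gap between inputs: 2.045e-01; correction applied: +0.0681734932.

4.648977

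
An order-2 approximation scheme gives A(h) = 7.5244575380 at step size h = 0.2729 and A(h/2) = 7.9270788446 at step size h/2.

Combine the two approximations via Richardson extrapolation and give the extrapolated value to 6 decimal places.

8.061286

Error is O(h^2); halving h shrinks it by 2^2 = 4.
Difference of the inputs: 7.9270788446 − 7.5244575380 = 0.4026213066
Divide by 2^2 − 1 = 3: 0.4026213066/3 = 0.1342071022
R = A(h/2) + (A(h/2) − A(h))/3 = 7.9270788446 + 0.1342071022 = 8.0612859468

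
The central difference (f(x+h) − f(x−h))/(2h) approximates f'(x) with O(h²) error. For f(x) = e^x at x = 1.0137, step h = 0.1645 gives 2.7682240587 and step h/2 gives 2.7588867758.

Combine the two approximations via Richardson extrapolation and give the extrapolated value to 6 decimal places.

2.755774

Method order is 2; weight 2^2 = 4.
Weighted: 11.0355471032 − 2.7682240587 = 8.2673230445
Divide by 2^2 − 1 = 3.
8.2673230445 ÷ 3 = 2.7557743482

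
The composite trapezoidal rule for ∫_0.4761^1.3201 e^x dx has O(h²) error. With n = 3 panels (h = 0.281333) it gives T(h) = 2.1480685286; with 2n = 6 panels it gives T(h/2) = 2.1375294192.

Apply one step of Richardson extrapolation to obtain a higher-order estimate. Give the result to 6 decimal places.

r = 2: numerator weight 4, denominator 3.
A(h/2) − A(h) = 2.1375294192 − 2.1480685286 = -0.0105391094
Divide by 2^2 − 1 = 3: (-0.0105391094)/3 = -0.0035130365
R = 2.1375294192 − 0.0035130365 = 2.1340163827
Correction |R − A(h/2)| = 3.513e-03; gap |A(h/2) − A(h)| = 1.054e-02.

2.134016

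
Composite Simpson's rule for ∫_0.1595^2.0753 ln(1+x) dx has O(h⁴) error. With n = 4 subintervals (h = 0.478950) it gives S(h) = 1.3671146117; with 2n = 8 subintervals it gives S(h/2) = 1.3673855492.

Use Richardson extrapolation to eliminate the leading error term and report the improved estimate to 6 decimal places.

1.367404

With r = 4 the leading error scales as h^4, so the weight is 2^4 = 16.
16×1.3673855492 − 1.3671146117 = 20.5110541755
20.5110541755 ÷ 15 = 1.3674036117
Gap between inputs: 2.709e-04; correction applied: +0.0000180625.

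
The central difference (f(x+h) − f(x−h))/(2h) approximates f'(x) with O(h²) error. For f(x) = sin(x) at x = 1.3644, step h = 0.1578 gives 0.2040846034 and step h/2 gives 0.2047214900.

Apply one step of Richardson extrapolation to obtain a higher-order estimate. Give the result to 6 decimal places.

Error is O(h^2); halving h shrinks it by 2^2 = 4.
Top: 4(0.2047214900) − (0.2040846034) = 0.6148013566
0.6148013566 ÷ 3 = 0.2049337855
Shift from A(h/2): +0.0002122955.

0.204934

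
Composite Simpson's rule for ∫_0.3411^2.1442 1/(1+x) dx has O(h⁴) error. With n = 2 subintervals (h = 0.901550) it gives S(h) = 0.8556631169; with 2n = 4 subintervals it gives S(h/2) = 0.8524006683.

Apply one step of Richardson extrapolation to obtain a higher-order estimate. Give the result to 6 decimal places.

With r = 4 the leading error scales as h^4, so the weight is 2^4 = 16.
16*0.8524006683 − 0.8556631169 = 12.7827475759
Denominator 16 − 1 = 15.
Result: 0.8521831717
Gap between inputs: 3.262e-03; correction applied: −0.0002174966.

0.852183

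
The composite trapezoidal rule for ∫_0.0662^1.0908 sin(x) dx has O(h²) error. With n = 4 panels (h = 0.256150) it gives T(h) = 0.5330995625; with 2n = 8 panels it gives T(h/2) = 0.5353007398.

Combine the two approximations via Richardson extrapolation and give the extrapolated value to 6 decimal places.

r = 2, so 2^r = 4.
4 × 0.5353007398 = 2.1412029592; subtract 0.5330995625 → 1.6081033967
Extrapolated: 1.6081033967 / 3 = 0.5360344656
Shift from A(h/2): +0.0007337258.

0.536034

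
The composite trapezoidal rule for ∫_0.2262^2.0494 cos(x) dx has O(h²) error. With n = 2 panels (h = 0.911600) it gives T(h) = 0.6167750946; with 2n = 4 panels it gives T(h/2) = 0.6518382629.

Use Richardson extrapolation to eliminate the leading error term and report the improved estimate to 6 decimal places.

r = 2: numerator weight 4, denominator 3.
4×0.6518382629 = 2.6073530516; subtract 0.6167750946 → 1.9905779570
1.9905779570 ÷ 3 = 0.6635259857
Gap between inputs: 3.506e-02; correction applied: +0.0116877228.

0.663526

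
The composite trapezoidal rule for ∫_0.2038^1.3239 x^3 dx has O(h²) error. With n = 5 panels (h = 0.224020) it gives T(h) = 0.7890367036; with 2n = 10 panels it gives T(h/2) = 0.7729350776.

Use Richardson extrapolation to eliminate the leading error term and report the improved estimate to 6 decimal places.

0.767568

r = 2: numerator weight 4, denominator 3.
2^2·A(h/2) = 3.0917403104; minus A(h) gives 2.3027036068.
Extrapolated: 2.3027036068 / 3 = 0.7675678689
Shift from A(h/2): −0.0053672087.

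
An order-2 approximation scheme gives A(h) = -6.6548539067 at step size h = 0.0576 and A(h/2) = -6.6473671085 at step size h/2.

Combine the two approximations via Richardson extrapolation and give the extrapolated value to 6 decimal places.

-6.644872

r = 2: numerator weight 4, denominator 3.
A(h/2) − A(h) = -6.6473671085 − (-6.6548539067) = 0.0074867982
Divide by 2^2 − 1 = 3: 0.0074867982/3 = 0.0024955994
R = A(h/2) + (A(h/2) − A(h))/3 = -6.6473671085 + 0.0024955994 = -6.6448715091
Correction |R − A(h/2)| = 2.496e-03; gap |A(h/2) − A(h)| = 7.487e-03.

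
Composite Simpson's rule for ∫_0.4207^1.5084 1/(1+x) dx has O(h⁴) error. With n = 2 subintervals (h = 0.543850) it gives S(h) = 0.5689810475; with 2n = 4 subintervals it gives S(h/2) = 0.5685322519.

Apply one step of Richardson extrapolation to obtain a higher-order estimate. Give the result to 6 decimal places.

0.568502

Error is O(h^4); halving h shrinks it by 2^4 = 16.
16×0.5685322519 − 0.5689810475 = 8.5275349829
Denominator 16 − 1 = 15.
So the Richardson estimate is 0.5685023322.
Correction |R − A(h/2)| = 2.992e-05; gap |A(h/2) − A(h)| = 4.488e-04.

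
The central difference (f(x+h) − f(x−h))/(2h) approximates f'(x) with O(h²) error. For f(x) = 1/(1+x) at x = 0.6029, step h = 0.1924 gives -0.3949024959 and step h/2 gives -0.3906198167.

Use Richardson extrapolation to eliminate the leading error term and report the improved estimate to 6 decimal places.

-0.389192

Order 2 gives 2^r = 4 and 2^r − 1 = 3.
A(h/2) − A(h) = -0.3906198167 − (-0.3949024959) = 0.0042826792
Divide by 2^2 − 1 = 3: 0.0042826792/3 = 0.0014275597
R = -0.3906198167 + 0.0014275597 = -0.3891922570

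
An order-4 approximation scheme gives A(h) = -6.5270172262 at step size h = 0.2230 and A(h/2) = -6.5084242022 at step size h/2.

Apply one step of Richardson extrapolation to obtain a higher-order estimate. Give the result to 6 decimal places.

-6.507185

r = 4: numerator weight 16, denominator 15.
Top: 16(-6.5084242022) − (-6.5270172262) = -97.6077700090
Extrapolated: (-97.6077700090) / 15 = -6.5071846673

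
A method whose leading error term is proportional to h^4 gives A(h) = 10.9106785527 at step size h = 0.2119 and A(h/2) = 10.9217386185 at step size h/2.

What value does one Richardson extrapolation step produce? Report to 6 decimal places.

r = 4, so 2^r = 16.
16 × 10.9217386185 − 10.9106785527 = 163.8371393433
Denominator 16 − 1 = 15.
Extrapolated: 163.8371393433 / 15 = 10.9224759562

10.922476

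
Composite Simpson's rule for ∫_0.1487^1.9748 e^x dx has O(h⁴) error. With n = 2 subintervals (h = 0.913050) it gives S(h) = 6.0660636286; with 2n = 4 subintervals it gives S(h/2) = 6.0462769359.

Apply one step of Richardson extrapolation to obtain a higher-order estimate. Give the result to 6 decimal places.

6.044958

With r = 4 the leading error scales as h^4, so the weight is 2^4 = 16.
16·6.0462769359 = 96.7404309744; subtract 6.0660636286 → 90.6743673458
Divide by 2^4 − 1 = 15.
Result: 6.0449578231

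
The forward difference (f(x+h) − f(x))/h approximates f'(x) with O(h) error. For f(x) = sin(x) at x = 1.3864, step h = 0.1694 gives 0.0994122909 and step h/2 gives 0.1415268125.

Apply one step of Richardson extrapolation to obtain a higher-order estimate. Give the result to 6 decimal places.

0.183641

Order 1 gives 2^r = 2 and 2^r − 1 = 1.
2·0.1415268125 − 0.0994122909 = 0.1836413341
Divide by 2^1 − 1 = 1.
(2·0.1415268125 − 0.0994122909)/(2 − 1) = 0.1836413341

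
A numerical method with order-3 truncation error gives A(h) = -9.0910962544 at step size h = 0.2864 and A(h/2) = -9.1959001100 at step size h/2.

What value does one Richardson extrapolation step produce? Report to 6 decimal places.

r = 3, so 2^r = 8.
8×(-9.1959001100) = -73.5672008800; (-73.5672008800) − (-9.0910962544) = -64.4761046256
Denominator 8 − 1 = 7.
(-64.4761046256) ÷ 7 = -9.2108720894
Shift from A(h/2): −0.0149719794.

-9.210872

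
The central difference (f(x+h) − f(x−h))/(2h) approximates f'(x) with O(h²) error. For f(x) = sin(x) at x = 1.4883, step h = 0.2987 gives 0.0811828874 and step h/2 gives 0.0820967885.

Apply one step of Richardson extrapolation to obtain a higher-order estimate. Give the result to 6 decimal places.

0.082401

Error is O(h^2); halving h shrinks it by 2^2 = 4.
4×0.0820967885 − 0.0811828874 = 0.2472042666
Divide by 2^2 − 1 = 3.
Extrapolated: 0.2472042666 / 3 = 0.0824014222
Correction |R − A(h/2)| = 3.046e-04; gap |A(h/2) − A(h)| = 9.139e-04.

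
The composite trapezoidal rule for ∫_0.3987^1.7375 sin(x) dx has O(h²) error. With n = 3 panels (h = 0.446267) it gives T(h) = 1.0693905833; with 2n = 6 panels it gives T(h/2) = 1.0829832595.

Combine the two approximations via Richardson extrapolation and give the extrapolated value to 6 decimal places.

1.087514

r = 2: numerator weight 4, denominator 3.
Weighted: 4.3319330380 − 1.0693905833 = 3.2625424547
Denominator 4 − 1 = 3.
Extrapolated: 3.2625424547 / 3 = 1.0875141516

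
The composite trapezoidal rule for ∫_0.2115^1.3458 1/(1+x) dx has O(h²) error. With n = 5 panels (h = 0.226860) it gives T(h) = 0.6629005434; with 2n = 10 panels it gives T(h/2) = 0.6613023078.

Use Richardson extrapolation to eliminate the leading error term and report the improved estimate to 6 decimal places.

0.660770

Method order is 2; weight 2^2 = 4.
4 × 0.6613023078 = 2.6452092312; 2.6452092312 − 0.6629005434 = 1.9823086878
Divide by 2^2 − 1 = 3.
Result: 0.6607695626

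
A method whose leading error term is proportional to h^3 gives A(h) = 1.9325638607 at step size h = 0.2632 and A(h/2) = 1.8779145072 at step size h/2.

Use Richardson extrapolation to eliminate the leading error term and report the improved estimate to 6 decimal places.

1.870107

r = 3, so 2^r = 8.
Top: 8(1.8779145072) − (1.9325638607) = 13.0907521969
Denominator 8 − 1 = 7.
Result: 1.8701074567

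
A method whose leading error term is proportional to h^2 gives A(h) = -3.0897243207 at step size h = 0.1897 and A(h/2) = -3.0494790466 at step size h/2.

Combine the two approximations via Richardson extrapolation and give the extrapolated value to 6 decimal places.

r = 2: numerator weight 4, denominator 3.
4·(-3.0494790466) = -12.1979161864; subtract (-3.0897243207) → -9.1081918657
Denominator 4 − 1 = 3.
R = (-9.1081918657)/3 = -3.0360639552
Shift from A(h/2): +0.0134150914.

-3.036064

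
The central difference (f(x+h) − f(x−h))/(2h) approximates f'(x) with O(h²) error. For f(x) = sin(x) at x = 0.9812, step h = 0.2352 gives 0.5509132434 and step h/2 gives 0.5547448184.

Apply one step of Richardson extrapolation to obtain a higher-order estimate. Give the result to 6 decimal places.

0.556022

Order 2 gives 2^r = 4 and 2^r − 1 = 3.
4 × 0.5547448184 = 2.2189792736; subtract 0.5509132434 → 1.6680660302
R = 1.6680660302/3 = 0.5560220101
Gap between inputs: 3.832e-03; correction applied: +0.0012771917.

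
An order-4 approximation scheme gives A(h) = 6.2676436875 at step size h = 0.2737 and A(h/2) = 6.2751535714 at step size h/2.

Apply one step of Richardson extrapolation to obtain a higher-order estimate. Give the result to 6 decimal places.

Method order is 4; weight 2^4 = 16.
Numerator 16 × A(h/2) − A(h) = 16 × 6.2751535714 − 6.2676436875 = 94.1348134549
Divide by 2^4 − 1 = 15.
94.1348134549 ÷ 15 = 6.2756542303

6.275654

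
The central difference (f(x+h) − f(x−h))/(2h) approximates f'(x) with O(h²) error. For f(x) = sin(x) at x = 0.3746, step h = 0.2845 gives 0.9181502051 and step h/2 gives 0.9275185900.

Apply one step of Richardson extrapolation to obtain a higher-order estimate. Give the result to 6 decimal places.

r = 2, so 2^r = 4.
4·0.9275185900 = 3.7100743600; 3.7100743600 − 0.9181502051 = 2.7919241549
(4·0.9275185900 − 0.9181502051)/(4 − 1) = 0.9306413850

0.930641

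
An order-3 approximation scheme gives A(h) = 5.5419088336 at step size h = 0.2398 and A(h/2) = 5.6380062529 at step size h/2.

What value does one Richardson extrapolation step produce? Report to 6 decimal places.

r = 3, so 2^r = 8.
Weighted: 45.1040500232 − 5.5419088336 = 39.5621411896
Divide by 2^3 − 1 = 7.
R = 39.5621411896/7 = 5.6517344557
Correction |R − A(h/2)| = 1.373e-02; gap |A(h/2) − A(h)| = 9.610e-02.

5.651734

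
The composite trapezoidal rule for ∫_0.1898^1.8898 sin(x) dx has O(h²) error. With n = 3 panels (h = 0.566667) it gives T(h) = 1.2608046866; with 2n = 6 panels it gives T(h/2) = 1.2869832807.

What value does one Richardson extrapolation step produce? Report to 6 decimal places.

Error is O(h^2); halving h shrinks it by 2^2 = 4.
4·1.2869832807 = 5.1479331228; subtract 1.2608046866 → 3.8871284362
(4·1.2869832807 − 1.2608046866)/(4 − 1) = 1.2957094787
Correction |R − A(h/2)| = 8.726e-03; gap |A(h/2) − A(h)| = 2.618e-02.

1.295709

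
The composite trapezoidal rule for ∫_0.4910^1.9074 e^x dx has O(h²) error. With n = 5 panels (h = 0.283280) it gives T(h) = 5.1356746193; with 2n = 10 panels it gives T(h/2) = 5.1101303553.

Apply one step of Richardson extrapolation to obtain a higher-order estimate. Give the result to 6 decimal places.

With r = 2 the leading error scales as h^2, so the weight is 2^2 = 4.
2^2×A(h/2) = 20.4405214212; minus A(h) gives 15.3048468019.
Extrapolated: 15.3048468019 / 3 = 5.1016156006
Correction |R − A(h/2)| = 8.515e-03; gap |A(h/2) − A(h)| = 2.554e-02.

5.101616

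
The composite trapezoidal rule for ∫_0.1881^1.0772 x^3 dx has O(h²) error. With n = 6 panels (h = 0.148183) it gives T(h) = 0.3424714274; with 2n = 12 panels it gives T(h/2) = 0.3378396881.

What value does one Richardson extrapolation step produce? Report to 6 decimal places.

r = 2: numerator weight 4, denominator 3.
4×0.3378396881 = 1.3513587524; subtract 0.3424714274 → 1.0088873250
Divide by 2^2 − 1 = 3.
Extrapolated: 1.0088873250 / 3 = 0.3362957750

0.336296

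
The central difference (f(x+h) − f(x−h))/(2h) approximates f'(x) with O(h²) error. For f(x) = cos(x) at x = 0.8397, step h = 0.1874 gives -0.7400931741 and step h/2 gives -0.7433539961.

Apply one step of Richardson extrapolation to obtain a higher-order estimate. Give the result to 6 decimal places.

Error is O(h^2); halving h shrinks it by 2^2 = 4.
Difference of the inputs: -0.7433539961 − (-0.7400931741) = -0.0032608220
Correction (A(h/2) − A(h))/(4 − 1) = (-0.0032608220)/3 = -0.0010869407
R = -0.7433539961 − 0.0010869407 = -0.7444409368
Gap between inputs: 3.261e-03; correction applied: −0.0010869407.

-0.744441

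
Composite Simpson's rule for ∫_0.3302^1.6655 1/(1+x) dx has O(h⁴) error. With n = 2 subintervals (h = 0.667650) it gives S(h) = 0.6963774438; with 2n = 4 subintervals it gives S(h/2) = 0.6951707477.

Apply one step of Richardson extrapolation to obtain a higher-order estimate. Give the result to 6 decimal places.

r = 4, so 2^r = 16.
16×0.6951707477 = 11.1227319632; 11.1227319632 − 0.6963774438 = 10.4263545194
Denominator 16 − 1 = 15.
So the Richardson estimate is 0.6950903013.

0.695090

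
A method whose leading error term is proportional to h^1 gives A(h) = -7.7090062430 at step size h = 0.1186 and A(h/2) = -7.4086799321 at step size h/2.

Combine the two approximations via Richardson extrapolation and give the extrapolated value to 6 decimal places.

-7.108354

r = 1, so 2^r = 2.
2^1×A(h/2) = -14.8173598642; minus A(h) gives -7.1083536212.
Denominator 2 − 1 = 1.
Result: -7.1083536212
Shift from A(h/2): +0.3003263109.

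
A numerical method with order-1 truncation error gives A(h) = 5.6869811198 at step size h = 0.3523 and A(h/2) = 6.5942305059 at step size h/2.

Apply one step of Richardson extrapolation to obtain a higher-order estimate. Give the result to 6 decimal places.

Leading term ∝ h^1; use weight 2 = 2^1.
2·6.5942305059 = 13.1884610118; 13.1884610118 − 5.6869811198 = 7.5014798920
Denominator 2 − 1 = 1.
Result: 7.5014798920

7.501480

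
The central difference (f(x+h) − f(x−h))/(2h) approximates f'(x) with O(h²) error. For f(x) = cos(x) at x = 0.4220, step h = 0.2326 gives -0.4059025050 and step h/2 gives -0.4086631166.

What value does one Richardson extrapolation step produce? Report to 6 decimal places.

The method has order 2: 2^2 = 4.
2^2×A(h/2) = -1.6346524664; minus A(h) gives -1.2287499614.
Divide by 2^2 − 1 = 3.
Extrapolated: (-1.2287499614) / 3 = -0.4095833205
Gap between inputs: 2.761e-03; correction applied: −0.0009202039.

-0.409583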